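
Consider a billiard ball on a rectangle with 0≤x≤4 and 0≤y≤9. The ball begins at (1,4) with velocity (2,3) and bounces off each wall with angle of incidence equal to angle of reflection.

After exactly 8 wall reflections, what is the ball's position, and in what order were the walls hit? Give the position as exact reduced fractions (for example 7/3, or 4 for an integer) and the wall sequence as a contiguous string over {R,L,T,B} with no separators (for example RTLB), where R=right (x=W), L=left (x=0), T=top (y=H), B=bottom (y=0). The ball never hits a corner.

1. t=3/2 → R at (4,17/2); v=(-2,3)
2. t=1/6 → T at (11/3,9); v=(-2,-3)
3. t=11/6 → L at (0,7/2); v=(2,-3)
4. t=7/6 → B at (7/3,0); v=(2,3)
5. t=5/6 → R at (4,5/2); v=(-2,3)
6. t=2 → L at (0,17/2); v=(2,3)
7. t=1/6 → T at (1/3,9); v=(2,-3)
8. t=11/6 → R at (4,7/2); v=(-2,-3)

Final position: (4,7/2)
Wall sequence: RTLBRLTR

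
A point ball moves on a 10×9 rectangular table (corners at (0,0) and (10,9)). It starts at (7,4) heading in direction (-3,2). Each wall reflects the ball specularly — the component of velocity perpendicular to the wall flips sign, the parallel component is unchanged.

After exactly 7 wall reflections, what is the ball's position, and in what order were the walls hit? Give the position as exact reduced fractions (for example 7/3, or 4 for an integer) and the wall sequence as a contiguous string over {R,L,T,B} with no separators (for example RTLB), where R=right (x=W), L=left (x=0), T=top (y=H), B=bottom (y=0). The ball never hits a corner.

1. t=7/3 → L at (0,26/3); v=(3,2)
2. t=1/6 → T at (1/2,9); v=(3,-2)
3. t=19/6 → R at (10,8/3); v=(-3,-2)
4. t=4/3 → B at (6,0); v=(-3,2)
5. t=2 → L at (0,4); v=(3,2)
6. t=5/2 → T at (15/2,9); v=(3,-2)
7. t=5/6 → R at (10,22/3); v=(-3,-2)

Final position: (10,22/3)
Wall sequence: LTRBLTR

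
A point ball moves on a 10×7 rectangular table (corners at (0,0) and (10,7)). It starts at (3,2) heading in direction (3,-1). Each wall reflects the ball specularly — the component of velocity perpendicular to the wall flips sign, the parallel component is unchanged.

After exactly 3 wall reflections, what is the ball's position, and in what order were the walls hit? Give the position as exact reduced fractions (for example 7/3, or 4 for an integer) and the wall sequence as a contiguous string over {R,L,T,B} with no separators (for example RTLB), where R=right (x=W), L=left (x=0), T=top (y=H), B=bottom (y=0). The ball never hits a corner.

Final position: (0,11/3)
Wall sequence: BRL

1. t=2 → B at (9,0); v=(3,1)
2. t=1/3 → R at (10,1/3); v=(-3,1)
3. t=10/3 → L at (0,11/3); v=(3,1)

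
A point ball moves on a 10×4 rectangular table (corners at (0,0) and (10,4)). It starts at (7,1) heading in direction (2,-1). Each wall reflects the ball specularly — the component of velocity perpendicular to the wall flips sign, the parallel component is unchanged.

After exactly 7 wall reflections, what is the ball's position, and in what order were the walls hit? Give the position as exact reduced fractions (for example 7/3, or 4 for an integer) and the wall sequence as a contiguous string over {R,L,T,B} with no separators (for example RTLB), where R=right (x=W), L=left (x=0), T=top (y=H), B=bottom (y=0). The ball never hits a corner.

Final position: (7,4)
Wall sequence: BRTLBRT

1. t=1 → B at (9,0); v=(2,1)
2. t=1/2 → R at (10,1/2); v=(-2,1)
3. t=7/2 → T at (3,4); v=(-2,-1)
4. t=3/2 → L at (0,5/2); v=(2,-1)
5. t=5/2 → B at (5,0); v=(2,1)
6. t=5/2 → R at (10,5/2); v=(-2,1)
7. t=3/2 → T at (7,4); v=(-2,-1)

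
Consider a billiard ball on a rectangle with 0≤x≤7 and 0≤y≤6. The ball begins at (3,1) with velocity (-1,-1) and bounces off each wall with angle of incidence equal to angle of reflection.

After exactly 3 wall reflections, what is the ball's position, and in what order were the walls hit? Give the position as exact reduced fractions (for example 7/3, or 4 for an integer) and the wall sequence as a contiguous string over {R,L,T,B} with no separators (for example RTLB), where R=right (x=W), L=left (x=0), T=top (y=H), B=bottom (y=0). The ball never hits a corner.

Final position: (4,6)
Wall sequence: BLT

1. t=1 → B at (2,0); v=(-1,1)
2. t=2 → L at (0,2); v=(1,1)
3. t=4 → T at (4,6); v=(1,-1)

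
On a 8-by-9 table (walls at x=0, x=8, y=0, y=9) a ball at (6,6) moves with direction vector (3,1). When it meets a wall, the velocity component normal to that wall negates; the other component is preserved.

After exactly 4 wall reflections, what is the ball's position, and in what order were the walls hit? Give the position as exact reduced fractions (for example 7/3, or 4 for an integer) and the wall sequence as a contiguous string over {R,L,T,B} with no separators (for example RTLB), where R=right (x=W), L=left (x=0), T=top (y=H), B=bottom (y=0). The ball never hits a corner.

Final position: (8,6)
Wall sequence: RTLR

1. t=2/3 → R at (8,20/3); v=(-3,1)
2. t=7/3 → T at (1,9); v=(-3,-1)
3. t=1/3 → L at (0,26/3); v=(3,-1)
4. t=8/3 → R at (8,6); v=(-3,-1)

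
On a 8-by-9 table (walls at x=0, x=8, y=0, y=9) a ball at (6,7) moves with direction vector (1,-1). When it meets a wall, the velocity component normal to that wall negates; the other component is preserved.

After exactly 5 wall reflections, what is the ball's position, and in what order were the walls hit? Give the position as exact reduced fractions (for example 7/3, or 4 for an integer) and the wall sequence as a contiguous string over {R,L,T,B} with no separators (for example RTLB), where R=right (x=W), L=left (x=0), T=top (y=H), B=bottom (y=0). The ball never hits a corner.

1. t=2 → R at (8,5); v=(-1,-1)
2. t=5 → B at (3,0); v=(-1,1)
3. t=3 → L at (0,3); v=(1,1)
4. t=6 → T at (6,9); v=(1,-1)
5. t=2 → R at (8,7); v=(-1,-1)

Final position: (8,7)
Wall sequence: RBLTR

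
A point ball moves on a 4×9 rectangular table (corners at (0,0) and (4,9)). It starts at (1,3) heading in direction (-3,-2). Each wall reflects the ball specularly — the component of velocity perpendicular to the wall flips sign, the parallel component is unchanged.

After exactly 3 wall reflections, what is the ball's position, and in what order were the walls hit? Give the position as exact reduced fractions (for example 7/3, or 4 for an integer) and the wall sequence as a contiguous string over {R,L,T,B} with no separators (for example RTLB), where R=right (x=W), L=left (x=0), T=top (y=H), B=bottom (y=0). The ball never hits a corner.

Final position: (4,1/3)
Wall sequence: LBR

1. t=1/3 → L at (0,7/3); v=(3,-2)
2. t=7/6 → B at (7/2,0); v=(3,2)
3. t=1/6 → R at (4,1/3); v=(-3,2)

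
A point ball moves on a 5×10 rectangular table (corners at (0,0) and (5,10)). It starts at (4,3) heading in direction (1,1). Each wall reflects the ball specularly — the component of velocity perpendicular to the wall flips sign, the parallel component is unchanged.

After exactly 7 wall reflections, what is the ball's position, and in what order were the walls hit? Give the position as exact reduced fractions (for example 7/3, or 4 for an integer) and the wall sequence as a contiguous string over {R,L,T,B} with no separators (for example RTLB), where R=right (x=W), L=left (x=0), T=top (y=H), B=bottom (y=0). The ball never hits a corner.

1. t=1 → R at (5,4); v=(-1,1)
2. t=5 → L at (0,9); v=(1,1)
3. t=1 → T at (1,10); v=(1,-1)
4. t=4 → R at (5,6); v=(-1,-1)
5. t=5 → L at (0,1); v=(1,-1)
6. t=1 → B at (1,0); v=(1,1)
7. t=4 → R at (5,4); v=(-1,1)

Final position: (5,4)
Wall sequence: RLTRLBR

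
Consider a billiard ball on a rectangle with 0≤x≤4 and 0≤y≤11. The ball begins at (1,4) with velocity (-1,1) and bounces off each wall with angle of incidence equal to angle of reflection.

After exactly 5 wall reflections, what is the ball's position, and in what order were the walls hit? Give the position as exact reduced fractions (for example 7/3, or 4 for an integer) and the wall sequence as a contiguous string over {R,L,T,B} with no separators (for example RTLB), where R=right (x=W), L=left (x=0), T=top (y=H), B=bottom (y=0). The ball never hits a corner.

Final position: (4,5)
Wall sequence: LRTLR

1. t=1 → L at (0,5); v=(1,1)
2. t=4 → R at (4,9); v=(-1,1)
3. t=2 → T at (2,11); v=(-1,-1)
4. t=2 → L at (0,9); v=(1,-1)
5. t=4 → R at (4,5); v=(-1,-1)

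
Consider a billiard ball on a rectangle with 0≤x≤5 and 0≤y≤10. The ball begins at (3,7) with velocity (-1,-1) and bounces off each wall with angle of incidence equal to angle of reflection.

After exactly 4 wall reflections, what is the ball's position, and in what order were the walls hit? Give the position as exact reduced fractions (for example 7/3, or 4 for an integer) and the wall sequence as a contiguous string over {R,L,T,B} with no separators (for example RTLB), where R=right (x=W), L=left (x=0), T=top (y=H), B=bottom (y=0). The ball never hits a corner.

1. t=3 → L at (0,4); v=(1,-1)
2. t=4 → B at (4,0); v=(1,1)
3. t=1 → R at (5,1); v=(-1,1)
4. t=5 → L at (0,6); v=(1,1)

Final position: (0,6)
Wall sequence: LBRL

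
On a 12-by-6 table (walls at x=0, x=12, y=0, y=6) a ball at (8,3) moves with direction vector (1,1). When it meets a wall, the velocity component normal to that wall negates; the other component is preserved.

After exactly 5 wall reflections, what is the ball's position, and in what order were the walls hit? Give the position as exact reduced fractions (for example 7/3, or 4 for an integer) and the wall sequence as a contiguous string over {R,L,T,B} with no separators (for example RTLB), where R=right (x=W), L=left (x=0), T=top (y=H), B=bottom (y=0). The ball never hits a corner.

Final position: (0,5)
Wall sequence: TRBTL

1. t=3 → T at (11,6); v=(1,-1)
2. t=1 → R at (12,5); v=(-1,-1)
3. t=5 → B at (7,0); v=(-1,1)
4. t=6 → T at (1,6); v=(-1,-1)
5. t=1 → L at (0,5); v=(1,-1)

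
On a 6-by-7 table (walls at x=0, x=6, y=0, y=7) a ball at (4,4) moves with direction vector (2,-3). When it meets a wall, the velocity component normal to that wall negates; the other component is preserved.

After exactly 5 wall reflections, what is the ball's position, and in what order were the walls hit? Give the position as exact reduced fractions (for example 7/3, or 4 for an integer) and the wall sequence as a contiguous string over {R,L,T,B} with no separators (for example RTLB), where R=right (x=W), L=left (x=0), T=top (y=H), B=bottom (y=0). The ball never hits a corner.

1. t=1 → R at (6,1); v=(-2,-3)
2. t=1/3 → B at (16/3,0); v=(-2,3)
3. t=7/3 → T at (2/3,7); v=(-2,-3)
4. t=1/3 → L at (0,6); v=(2,-3)
5. t=2 → B at (4,0); v=(2,3)

Final position: (4,0)
Wall sequence: RBTLB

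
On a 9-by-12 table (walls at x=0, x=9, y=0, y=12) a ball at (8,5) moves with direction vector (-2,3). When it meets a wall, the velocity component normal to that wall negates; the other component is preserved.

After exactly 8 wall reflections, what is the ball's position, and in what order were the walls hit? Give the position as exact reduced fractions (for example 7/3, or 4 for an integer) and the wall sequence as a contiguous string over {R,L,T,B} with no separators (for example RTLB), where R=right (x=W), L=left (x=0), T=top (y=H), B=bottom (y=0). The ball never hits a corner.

1. t=7/3 → T at (10/3,12); v=(-2,-3)
2. t=5/3 → L at (0,7); v=(2,-3)
3. t=7/3 → B at (14/3,0); v=(2,3)
4. t=13/6 → R at (9,13/2); v=(-2,3)
5. t=11/6 → T at (16/3,12); v=(-2,-3)
6. t=8/3 → L at (0,4); v=(2,-3)
7. t=4/3 → B at (8/3,0); v=(2,3)
8. t=19/6 → R at (9,19/2); v=(-2,3)

Final position: (9,19/2)
Wall sequence: TLBRTLBR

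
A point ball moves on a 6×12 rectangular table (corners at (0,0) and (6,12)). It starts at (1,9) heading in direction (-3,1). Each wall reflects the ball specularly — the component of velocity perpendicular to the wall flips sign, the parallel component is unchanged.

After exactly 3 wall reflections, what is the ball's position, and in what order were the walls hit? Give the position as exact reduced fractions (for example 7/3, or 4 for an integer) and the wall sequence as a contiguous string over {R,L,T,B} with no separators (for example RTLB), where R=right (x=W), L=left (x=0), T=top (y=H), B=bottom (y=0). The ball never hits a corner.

1. t=1/3 → L at (0,28/3); v=(3,1)
2. t=2 → R at (6,34/3); v=(-3,1)
3. t=2/3 → T at (4,12); v=(-3,-1)

Final position: (4,12)
Wall sequence: LRT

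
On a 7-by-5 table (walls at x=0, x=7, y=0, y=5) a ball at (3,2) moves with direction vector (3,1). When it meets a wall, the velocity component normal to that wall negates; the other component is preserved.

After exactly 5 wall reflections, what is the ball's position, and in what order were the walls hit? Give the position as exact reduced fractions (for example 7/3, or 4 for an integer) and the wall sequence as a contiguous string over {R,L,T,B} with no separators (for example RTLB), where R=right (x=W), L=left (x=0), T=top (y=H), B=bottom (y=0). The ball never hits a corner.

Final position: (1,0)
Wall sequence: RTLRB

1. t=4/3 → R at (7,10/3); v=(-3,1)
2. t=5/3 → T at (2,5); v=(-3,-1)
3. t=2/3 → L at (0,13/3); v=(3,-1)
4. t=7/3 → R at (7,2); v=(-3,-1)
5. t=2 → B at (1,0); v=(-3,1)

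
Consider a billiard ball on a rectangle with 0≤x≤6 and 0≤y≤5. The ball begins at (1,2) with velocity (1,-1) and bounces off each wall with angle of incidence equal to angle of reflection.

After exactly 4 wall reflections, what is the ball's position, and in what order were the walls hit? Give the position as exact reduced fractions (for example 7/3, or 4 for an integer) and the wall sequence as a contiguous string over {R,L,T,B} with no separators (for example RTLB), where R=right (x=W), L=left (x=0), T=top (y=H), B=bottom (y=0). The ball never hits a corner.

1. t=2 → B at (3,0); v=(1,1)
2. t=3 → R at (6,3); v=(-1,1)
3. t=2 → T at (4,5); v=(-1,-1)
4. t=4 → L at (0,1); v=(1,-1)

Final position: (0,1)
Wall sequence: BRTL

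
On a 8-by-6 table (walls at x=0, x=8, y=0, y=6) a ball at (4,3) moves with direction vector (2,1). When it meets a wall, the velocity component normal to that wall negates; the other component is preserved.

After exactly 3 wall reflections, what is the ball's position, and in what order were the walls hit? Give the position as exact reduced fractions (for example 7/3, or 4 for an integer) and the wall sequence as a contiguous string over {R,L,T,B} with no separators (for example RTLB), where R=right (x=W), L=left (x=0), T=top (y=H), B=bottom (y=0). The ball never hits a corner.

Final position: (0,3)
Wall sequence: RTL

1. t=2 → R at (8,5); v=(-2,1)
2. t=1 → T at (6,6); v=(-2,-1)
3. t=3 → L at (0,3); v=(2,-1)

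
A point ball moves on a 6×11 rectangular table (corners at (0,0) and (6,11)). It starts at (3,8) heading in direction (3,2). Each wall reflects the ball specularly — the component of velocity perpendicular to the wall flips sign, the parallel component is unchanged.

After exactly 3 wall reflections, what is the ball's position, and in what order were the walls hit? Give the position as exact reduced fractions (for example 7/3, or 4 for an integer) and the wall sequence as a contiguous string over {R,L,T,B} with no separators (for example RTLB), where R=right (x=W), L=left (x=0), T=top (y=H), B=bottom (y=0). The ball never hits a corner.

Final position: (0,8)
Wall sequence: RTL

1. t=1 → R at (6,10); v=(-3,2)
2. t=1/2 → T at (9/2,11); v=(-3,-2)
3. t=3/2 → L at (0,8); v=(3,-2)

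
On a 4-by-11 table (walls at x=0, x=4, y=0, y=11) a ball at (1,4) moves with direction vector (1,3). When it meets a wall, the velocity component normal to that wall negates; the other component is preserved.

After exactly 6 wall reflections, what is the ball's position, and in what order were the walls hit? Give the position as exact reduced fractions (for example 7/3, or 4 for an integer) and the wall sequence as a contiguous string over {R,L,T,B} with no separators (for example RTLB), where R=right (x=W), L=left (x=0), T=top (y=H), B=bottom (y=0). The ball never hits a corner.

1. t=7/3 → T at (10/3,11); v=(1,-3)
2. t=2/3 → R at (4,9); v=(-1,-3)
3. t=3 → B at (1,0); v=(-1,3)
4. t=1 → L at (0,3); v=(1,3)
5. t=8/3 → T at (8/3,11); v=(1,-3)
6. t=4/3 → R at (4,7); v=(-1,-3)

Final position: (4,7)
Wall sequence: TRBLTR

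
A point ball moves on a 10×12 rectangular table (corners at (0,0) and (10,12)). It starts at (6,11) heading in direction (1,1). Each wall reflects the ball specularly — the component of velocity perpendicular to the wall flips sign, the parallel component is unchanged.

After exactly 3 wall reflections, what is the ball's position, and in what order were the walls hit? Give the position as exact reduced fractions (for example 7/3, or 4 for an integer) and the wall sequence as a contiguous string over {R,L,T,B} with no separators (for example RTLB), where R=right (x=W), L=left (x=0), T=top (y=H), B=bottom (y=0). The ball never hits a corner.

1. t=1 → T at (7,12); v=(1,-1)
2. t=3 → R at (10,9); v=(-1,-1)
3. t=9 → B at (1,0); v=(-1,1)

Final position: (1,0)
Wall sequence: TRB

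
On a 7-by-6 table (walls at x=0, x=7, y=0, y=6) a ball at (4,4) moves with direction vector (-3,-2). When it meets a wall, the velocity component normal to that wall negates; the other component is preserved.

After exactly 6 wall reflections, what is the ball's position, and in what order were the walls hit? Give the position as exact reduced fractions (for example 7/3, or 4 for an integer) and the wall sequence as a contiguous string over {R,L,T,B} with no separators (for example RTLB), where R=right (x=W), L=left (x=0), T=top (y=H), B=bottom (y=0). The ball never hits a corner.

Final position: (6,0)
Wall sequence: LBRTLB

1. t=4/3 → L at (0,4/3); v=(3,-2)
2. t=2/3 → B at (2,0); v=(3,2)
3. t=5/3 → R at (7,10/3); v=(-3,2)
4. t=4/3 → T at (3,6); v=(-3,-2)
5. t=1 → L at (0,4); v=(3,-2)
6. t=2 → B at (6,0); v=(3,2)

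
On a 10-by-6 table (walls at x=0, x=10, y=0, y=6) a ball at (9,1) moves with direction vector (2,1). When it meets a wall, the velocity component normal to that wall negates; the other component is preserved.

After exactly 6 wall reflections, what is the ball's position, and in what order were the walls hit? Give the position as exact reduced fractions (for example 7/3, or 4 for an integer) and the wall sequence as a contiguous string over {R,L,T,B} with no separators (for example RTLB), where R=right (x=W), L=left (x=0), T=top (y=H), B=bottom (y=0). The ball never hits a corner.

Final position: (0,9/2)
Wall sequence: RTLRBL

1. t=1/2 → R at (10,3/2); v=(-2,1)
2. t=9/2 → T at (1,6); v=(-2,-1)
3. t=1/2 → L at (0,11/2); v=(2,-1)
4. t=5 → R at (10,1/2); v=(-2,-1)
5. t=1/2 → B at (9,0); v=(-2,1)
6. t=9/2 → L at (0,9/2); v=(2,1)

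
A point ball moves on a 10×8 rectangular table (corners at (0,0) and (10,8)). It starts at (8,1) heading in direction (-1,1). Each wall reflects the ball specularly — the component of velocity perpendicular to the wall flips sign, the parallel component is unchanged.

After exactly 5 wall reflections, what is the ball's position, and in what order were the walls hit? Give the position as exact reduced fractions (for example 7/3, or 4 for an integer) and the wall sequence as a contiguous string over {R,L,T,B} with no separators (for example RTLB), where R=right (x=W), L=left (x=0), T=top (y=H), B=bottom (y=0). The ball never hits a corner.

Final position: (5,8)
Wall sequence: TLBRT

1. t=7 → T at (1,8); v=(-1,-1)
2. t=1 → L at (0,7); v=(1,-1)
3. t=7 → B at (7,0); v=(1,1)
4. t=3 → R at (10,3); v=(-1,1)
5. t=5 → T at (5,8); v=(-1,-1)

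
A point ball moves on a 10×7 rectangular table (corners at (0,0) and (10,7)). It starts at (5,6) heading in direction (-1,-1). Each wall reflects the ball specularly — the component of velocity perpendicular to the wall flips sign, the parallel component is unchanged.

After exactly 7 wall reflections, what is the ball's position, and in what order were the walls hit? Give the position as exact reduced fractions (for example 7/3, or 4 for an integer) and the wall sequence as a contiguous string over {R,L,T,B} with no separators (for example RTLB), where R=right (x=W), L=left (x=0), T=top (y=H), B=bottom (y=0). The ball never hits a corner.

Final position: (2,7)
Wall sequence: LBTRBLT

1. t=5 → L at (0,1); v=(1,-1)
2. t=1 → B at (1,0); v=(1,1)
3. t=7 → T at (8,7); v=(1,-1)
4. t=2 → R at (10,5); v=(-1,-1)
5. t=5 → B at (5,0); v=(-1,1)
6. t=5 → L at (0,5); v=(1,1)
7. t=2 → T at (2,7); v=(1,-1)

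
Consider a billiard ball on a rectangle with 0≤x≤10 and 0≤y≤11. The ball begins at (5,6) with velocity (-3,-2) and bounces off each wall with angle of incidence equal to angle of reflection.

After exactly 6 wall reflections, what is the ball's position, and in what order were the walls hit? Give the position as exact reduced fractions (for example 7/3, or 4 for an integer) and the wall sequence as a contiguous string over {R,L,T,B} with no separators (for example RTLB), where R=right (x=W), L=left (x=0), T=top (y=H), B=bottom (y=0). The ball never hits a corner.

Final position: (10,14/3)
Wall sequence: LBRLTR

1. t=5/3 → L at (0,8/3); v=(3,-2)
2. t=4/3 → B at (4,0); v=(3,2)
3. t=2 → R at (10,4); v=(-3,2)
4. t=10/3 → L at (0,32/3); v=(3,2)
5. t=1/6 → T at (1/2,11); v=(3,-2)
6. t=19/6 → R at (10,14/3); v=(-3,-2)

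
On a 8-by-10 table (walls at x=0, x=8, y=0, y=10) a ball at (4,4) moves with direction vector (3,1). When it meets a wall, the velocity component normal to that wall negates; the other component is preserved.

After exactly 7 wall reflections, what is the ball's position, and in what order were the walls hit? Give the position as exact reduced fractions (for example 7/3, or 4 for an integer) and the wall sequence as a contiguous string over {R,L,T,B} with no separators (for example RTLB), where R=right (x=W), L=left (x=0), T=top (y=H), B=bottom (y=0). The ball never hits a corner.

1. t=4/3 → R at (8,16/3); v=(-3,1)
2. t=8/3 → L at (0,8); v=(3,1)
3. t=2 → T at (6,10); v=(3,-1)
4. t=2/3 → R at (8,28/3); v=(-3,-1)
5. t=8/3 → L at (0,20/3); v=(3,-1)
6. t=8/3 → R at (8,4); v=(-3,-1)
7. t=8/3 → L at (0,4/3); v=(3,-1)

Final position: (0,4/3)
Wall sequence: RLTRLRL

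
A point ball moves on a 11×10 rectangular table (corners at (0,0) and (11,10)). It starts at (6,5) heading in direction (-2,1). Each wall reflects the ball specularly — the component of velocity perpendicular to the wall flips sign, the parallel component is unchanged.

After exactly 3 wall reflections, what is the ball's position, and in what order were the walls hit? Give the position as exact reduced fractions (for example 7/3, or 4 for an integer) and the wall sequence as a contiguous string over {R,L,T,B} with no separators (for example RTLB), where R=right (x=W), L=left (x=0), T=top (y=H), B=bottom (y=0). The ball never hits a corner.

Final position: (11,13/2)
Wall sequence: LTR

1. t=3 → L at (0,8); v=(2,1)
2. t=2 → T at (4,10); v=(2,-1)
3. t=7/2 → R at (11,13/2); v=(-2,-1)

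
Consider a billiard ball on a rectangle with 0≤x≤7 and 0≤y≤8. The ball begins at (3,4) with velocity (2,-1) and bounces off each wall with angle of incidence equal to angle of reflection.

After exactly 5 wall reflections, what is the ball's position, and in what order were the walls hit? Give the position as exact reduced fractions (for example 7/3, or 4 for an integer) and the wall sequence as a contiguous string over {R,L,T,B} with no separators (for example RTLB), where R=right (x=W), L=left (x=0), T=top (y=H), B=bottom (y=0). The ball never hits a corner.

Final position: (1,8)
Wall sequence: RBLRT

1. t=2 → R at (7,2); v=(-2,-1)
2. t=2 → B at (3,0); v=(-2,1)
3. t=3/2 → L at (0,3/2); v=(2,1)
4. t=7/2 → R at (7,5); v=(-2,1)
5. t=3 → T at (1,8); v=(-2,-1)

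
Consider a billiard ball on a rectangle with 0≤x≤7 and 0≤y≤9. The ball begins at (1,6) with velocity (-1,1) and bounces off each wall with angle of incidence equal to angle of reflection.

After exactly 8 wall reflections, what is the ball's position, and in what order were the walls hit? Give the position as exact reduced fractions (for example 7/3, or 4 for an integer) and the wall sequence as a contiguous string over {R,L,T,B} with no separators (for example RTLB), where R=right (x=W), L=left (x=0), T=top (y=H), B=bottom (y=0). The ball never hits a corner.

Final position: (0,1)
Wall sequence: LTRBLTRL

1. t=1 → L at (0,7); v=(1,1)
2. t=2 → T at (2,9); v=(1,-1)
3. t=5 → R at (7,4); v=(-1,-1)
4. t=4 → B at (3,0); v=(-1,1)
5. t=3 → L at (0,3); v=(1,1)
6. t=6 → T at (6,9); v=(1,-1)
7. t=1 → R at (7,8); v=(-1,-1)
8. t=7 → L at (0,1); v=(1,-1)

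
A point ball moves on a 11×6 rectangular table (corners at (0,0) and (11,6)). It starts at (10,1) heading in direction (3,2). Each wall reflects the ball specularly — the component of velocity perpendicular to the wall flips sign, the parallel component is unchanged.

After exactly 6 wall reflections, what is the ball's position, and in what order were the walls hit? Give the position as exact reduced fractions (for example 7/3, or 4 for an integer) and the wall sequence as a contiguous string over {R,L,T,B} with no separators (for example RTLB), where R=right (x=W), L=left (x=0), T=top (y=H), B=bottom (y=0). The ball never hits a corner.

1. t=1/3 → R at (11,5/3); v=(-3,2)
2. t=13/6 → T at (9/2,6); v=(-3,-2)
3. t=3/2 → L at (0,3); v=(3,-2)
4. t=3/2 → B at (9/2,0); v=(3,2)
5. t=13/6 → R at (11,13/3); v=(-3,2)
6. t=5/6 → T at (17/2,6); v=(-3,-2)

Final position: (17/2,6)
Wall sequence: RTLBRT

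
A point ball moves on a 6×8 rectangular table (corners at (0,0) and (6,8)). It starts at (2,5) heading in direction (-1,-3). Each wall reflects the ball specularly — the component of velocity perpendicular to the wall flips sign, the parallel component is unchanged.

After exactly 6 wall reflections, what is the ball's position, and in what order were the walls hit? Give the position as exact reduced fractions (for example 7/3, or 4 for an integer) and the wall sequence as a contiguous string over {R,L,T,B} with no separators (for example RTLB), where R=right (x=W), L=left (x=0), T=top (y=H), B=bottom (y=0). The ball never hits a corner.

1. t=5/3 → B at (1/3,0); v=(-1,3)
2. t=1/3 → L at (0,1); v=(1,3)
3. t=7/3 → T at (7/3,8); v=(1,-3)
4. t=8/3 → B at (5,0); v=(1,3)
5. t=1 → R at (6,3); v=(-1,3)
6. t=5/3 → T at (13/3,8); v=(-1,-3)

Final position: (13/3,8)
Wall sequence: BLTBRT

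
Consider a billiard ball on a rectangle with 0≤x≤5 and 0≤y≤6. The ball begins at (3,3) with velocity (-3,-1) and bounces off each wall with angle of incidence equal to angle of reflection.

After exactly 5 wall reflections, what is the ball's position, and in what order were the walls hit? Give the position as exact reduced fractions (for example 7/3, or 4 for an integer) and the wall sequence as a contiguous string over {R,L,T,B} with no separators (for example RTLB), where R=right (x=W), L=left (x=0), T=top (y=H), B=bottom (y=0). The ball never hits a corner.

1. t=1 → L at (0,2); v=(3,-1)
2. t=5/3 → R at (5,1/3); v=(-3,-1)
3. t=1/3 → B at (4,0); v=(-3,1)
4. t=4/3 → L at (0,4/3); v=(3,1)
5. t=5/3 → R at (5,3); v=(-3,1)

Final position: (5,3)
Wall sequence: LRBLR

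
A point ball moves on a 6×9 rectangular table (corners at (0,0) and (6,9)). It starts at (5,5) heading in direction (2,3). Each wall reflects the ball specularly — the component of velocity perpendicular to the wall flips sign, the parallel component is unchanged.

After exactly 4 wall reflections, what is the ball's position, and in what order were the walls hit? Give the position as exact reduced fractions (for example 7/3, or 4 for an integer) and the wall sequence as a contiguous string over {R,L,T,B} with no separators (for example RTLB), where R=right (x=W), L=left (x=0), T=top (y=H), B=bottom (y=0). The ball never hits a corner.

1. t=1/2 → R at (6,13/2); v=(-2,3)
2. t=5/6 → T at (13/3,9); v=(-2,-3)
3. t=13/6 → L at (0,5/2); v=(2,-3)
4. t=5/6 → B at (5/3,0); v=(2,3)

Final position: (5/3,0)
Wall sequence: RTLB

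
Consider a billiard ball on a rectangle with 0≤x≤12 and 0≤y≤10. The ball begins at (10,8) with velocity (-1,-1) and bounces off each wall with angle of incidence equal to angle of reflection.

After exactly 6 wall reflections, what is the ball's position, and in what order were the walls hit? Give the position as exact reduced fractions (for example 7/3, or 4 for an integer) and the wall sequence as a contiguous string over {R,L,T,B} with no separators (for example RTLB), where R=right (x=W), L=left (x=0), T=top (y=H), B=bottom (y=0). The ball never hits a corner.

Final position: (0,6)
Wall sequence: BLTRBL

1. t=8 → B at (2,0); v=(-1,1)
2. t=2 → L at (0,2); v=(1,1)
3. t=8 → T at (8,10); v=(1,-1)
4. t=4 → R at (12,6); v=(-1,-1)
5. t=6 → B at (6,0); v=(-1,1)
6. t=6 → L at (0,6); v=(1,1)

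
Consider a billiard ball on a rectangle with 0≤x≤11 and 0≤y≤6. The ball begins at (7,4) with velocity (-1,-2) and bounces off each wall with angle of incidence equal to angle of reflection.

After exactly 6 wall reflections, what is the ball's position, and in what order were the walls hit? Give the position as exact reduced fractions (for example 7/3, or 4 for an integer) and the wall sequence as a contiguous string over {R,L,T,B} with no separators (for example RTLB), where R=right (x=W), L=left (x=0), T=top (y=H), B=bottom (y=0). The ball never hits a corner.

Final position: (7,0)
Wall sequence: BTLBTB

1. t=2 → B at (5,0); v=(-1,2)
2. t=3 → T at (2,6); v=(-1,-2)
3. t=2 → L at (0,2); v=(1,-2)
4. t=1 → B at (1,0); v=(1,2)
5. t=3 → T at (4,6); v=(1,-2)
6. t=3 → B at (7,0); v=(1,2)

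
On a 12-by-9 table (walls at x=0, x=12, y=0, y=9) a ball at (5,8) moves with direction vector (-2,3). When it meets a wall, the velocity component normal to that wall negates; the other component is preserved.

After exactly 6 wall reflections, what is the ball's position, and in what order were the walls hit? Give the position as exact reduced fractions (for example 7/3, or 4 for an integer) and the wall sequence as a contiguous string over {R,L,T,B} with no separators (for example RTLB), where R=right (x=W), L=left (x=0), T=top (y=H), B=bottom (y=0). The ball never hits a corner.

Final position: (31/3,0)
Wall sequence: TLBTRB

1. t=1/3 → T at (13/3,9); v=(-2,-3)
2. t=13/6 → L at (0,5/2); v=(2,-3)
3. t=5/6 → B at (5/3,0); v=(2,3)
4. t=3 → T at (23/3,9); v=(2,-3)
5. t=13/6 → R at (12,5/2); v=(-2,-3)
6. t=5/6 → B at (31/3,0); v=(-2,3)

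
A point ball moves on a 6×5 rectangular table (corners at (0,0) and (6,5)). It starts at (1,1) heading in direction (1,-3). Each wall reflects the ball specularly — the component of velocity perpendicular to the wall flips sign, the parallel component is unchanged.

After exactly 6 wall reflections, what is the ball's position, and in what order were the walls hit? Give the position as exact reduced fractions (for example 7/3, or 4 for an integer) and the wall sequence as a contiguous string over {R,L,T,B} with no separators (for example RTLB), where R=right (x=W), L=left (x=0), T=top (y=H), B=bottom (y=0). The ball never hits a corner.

Final position: (4,0)
Wall sequence: BTBRTB

1. t=1/3 → B at (4/3,0); v=(1,3)
2. t=5/3 → T at (3,5); v=(1,-3)
3. t=5/3 → B at (14/3,0); v=(1,3)
4. t=4/3 → R at (6,4); v=(-1,3)
5. t=1/3 → T at (17/3,5); v=(-1,-3)
6. t=5/3 → B at (4,0); v=(-1,3)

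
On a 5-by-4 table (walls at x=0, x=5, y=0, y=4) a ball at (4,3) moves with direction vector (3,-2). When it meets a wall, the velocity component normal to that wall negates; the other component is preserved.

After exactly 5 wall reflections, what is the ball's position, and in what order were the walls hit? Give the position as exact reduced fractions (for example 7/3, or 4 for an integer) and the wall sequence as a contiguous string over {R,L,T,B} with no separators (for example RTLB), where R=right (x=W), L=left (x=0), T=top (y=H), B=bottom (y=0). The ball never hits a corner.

Final position: (5,11/3)
Wall sequence: RBLTR

1. t=1/3 → R at (5,7/3); v=(-3,-2)
2. t=7/6 → B at (3/2,0); v=(-3,2)
3. t=1/2 → L at (0,1); v=(3,2)
4. t=3/2 → T at (9/2,4); v=(3,-2)
5. t=1/6 → R at (5,11/3); v=(-3,-2)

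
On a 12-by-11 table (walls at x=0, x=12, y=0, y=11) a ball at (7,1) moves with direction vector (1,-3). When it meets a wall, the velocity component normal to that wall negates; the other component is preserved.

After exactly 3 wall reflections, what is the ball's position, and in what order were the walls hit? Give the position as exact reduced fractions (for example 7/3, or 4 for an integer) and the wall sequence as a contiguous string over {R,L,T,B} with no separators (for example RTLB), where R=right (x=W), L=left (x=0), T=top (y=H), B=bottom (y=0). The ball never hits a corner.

1. t=1/3 → B at (22/3,0); v=(1,3)
2. t=11/3 → T at (11,11); v=(1,-3)
3. t=1 → R at (12,8); v=(-1,-3)

Final position: (12,8)
Wall sequence: BTR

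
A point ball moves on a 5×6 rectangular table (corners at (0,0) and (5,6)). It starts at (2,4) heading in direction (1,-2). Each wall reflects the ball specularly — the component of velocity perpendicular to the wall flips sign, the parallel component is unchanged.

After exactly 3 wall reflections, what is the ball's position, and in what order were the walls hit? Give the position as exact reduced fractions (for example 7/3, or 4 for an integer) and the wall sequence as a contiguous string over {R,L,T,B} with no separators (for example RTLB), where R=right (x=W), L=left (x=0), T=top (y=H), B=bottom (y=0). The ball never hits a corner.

1. t=2 → B at (4,0); v=(1,2)
2. t=1 → R at (5,2); v=(-1,2)
3. t=2 → T at (3,6); v=(-1,-2)

Final position: (3,6)
Wall sequence: BRT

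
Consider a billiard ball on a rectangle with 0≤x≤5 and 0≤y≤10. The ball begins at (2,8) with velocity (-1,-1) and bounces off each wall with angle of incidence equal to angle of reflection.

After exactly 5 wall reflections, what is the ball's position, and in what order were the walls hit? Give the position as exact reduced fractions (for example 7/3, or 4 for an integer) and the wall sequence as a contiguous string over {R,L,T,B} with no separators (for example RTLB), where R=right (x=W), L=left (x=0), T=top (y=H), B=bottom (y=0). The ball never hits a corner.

Final position: (5,9)
Wall sequence: LRBLR

1. t=2 → L at (0,6); v=(1,-1)
2. t=5 → R at (5,1); v=(-1,-1)
3. t=1 → B at (4,0); v=(-1,1)
4. t=4 → L at (0,4); v=(1,1)
5. t=5 → R at (5,9); v=(-1,1)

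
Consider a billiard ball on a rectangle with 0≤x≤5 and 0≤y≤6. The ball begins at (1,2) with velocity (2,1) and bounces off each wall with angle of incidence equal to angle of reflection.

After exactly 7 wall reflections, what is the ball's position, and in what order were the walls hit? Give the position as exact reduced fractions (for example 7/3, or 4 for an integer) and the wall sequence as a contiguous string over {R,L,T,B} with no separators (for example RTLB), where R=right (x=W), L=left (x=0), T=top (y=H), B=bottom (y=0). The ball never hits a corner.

1. t=2 → R at (5,4); v=(-2,1)
2. t=2 → T at (1,6); v=(-2,-1)
3. t=1/2 → L at (0,11/2); v=(2,-1)
4. t=5/2 → R at (5,3); v=(-2,-1)
5. t=5/2 → L at (0,1/2); v=(2,-1)
6. t=1/2 → B at (1,0); v=(2,1)
7. t=2 → R at (5,2); v=(-2,1)

Final position: (5,2)
Wall sequence: RTLRLBR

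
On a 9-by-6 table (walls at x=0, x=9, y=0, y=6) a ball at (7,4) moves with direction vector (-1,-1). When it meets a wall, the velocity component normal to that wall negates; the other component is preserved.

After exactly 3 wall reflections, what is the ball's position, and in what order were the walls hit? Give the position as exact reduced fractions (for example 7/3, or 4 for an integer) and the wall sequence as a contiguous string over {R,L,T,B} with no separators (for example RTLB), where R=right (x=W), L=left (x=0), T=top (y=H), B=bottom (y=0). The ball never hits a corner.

1. t=4 → B at (3,0); v=(-1,1)
2. t=3 → L at (0,3); v=(1,1)
3. t=3 → T at (3,6); v=(1,-1)

Final position: (3,6)
Wall sequence: BLT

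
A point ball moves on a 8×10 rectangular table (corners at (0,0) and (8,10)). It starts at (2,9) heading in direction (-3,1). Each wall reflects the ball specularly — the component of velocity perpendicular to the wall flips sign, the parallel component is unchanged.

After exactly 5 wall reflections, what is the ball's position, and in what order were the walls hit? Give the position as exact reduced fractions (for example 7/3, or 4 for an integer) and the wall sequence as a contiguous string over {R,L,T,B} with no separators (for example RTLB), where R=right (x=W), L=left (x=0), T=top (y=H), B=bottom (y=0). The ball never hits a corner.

Final position: (8,7/3)
Wall sequence: LTRLR

1. t=2/3 → L at (0,29/3); v=(3,1)
2. t=1/3 → T at (1,10); v=(3,-1)
3. t=7/3 → R at (8,23/3); v=(-3,-1)
4. t=8/3 → L at (0,5); v=(3,-1)
5. t=8/3 → R at (8,7/3); v=(-3,-1)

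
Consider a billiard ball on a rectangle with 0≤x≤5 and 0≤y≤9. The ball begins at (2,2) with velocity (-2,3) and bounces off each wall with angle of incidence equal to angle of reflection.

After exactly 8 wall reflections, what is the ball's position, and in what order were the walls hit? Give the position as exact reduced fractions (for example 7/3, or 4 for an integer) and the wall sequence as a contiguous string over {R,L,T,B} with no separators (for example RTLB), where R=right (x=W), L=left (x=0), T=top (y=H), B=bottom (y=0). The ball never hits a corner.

1. t=1 → L at (0,5); v=(2,3)
2. t=4/3 → T at (8/3,9); v=(2,-3)
3. t=7/6 → R at (5,11/2); v=(-2,-3)
4. t=11/6 → B at (4/3,0); v=(-2,3)
5. t=2/3 → L at (0,2); v=(2,3)
6. t=7/3 → T at (14/3,9); v=(2,-3)
7. t=1/6 → R at (5,17/2); v=(-2,-3)
8. t=5/2 → L at (0,1); v=(2,-3)

Final position: (0,1)
Wall sequence: LTRBLTRL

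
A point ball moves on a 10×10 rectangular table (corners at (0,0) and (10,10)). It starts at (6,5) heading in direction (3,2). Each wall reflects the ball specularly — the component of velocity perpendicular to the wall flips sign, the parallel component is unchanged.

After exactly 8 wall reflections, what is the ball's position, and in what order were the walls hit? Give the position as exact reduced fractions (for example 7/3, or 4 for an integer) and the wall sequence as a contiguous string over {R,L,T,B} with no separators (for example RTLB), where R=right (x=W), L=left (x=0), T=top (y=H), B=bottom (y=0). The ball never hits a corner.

Final position: (10,17/3)
Wall sequence: RTLBRLTR

1. t=4/3 → R at (10,23/3); v=(-3,2)
2. t=7/6 → T at (13/2,10); v=(-3,-2)
3. t=13/6 → L at (0,17/3); v=(3,-2)
4. t=17/6 → B at (17/2,0); v=(3,2)
5. t=1/2 → R at (10,1); v=(-3,2)
6. t=10/3 → L at (0,23/3); v=(3,2)
7. t=7/6 → T at (7/2,10); v=(3,-2)
8. t=13/6 → R at (10,17/3); v=(-3,-2)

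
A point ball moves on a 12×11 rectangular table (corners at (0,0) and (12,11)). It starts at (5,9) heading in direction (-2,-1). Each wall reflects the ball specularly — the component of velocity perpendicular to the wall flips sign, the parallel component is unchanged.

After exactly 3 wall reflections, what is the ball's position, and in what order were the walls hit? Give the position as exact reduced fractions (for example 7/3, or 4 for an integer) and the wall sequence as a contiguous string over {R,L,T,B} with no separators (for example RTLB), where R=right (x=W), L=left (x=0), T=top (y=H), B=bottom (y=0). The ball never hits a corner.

1. t=5/2 → L at (0,13/2); v=(2,-1)
2. t=6 → R at (12,1/2); v=(-2,-1)
3. t=1/2 → B at (11,0); v=(-2,1)

Final position: (11,0)
Wall sequence: LRB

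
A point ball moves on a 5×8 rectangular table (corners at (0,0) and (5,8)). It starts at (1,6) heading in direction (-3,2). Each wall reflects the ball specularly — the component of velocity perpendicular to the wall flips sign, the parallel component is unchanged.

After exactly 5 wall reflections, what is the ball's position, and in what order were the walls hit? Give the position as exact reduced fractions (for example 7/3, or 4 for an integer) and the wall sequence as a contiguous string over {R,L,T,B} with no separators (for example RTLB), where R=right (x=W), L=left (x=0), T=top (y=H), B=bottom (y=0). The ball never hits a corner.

Final position: (4,0)
Wall sequence: LTRLB

1. t=1/3 → L at (0,20/3); v=(3,2)
2. t=2/3 → T at (2,8); v=(3,-2)
3. t=1 → R at (5,6); v=(-3,-2)
4. t=5/3 → L at (0,8/3); v=(3,-2)
5. t=4/3 → B at (4,0); v=(3,2)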